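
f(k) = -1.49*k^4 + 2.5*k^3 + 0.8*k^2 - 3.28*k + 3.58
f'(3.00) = -91.90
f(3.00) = -52.25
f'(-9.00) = 4934.66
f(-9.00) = -11500.49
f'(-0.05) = -3.34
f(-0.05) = 3.75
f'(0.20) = -2.71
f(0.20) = 2.97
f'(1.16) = -0.63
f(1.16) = 2.06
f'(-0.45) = -1.94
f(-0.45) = 4.93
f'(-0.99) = 8.27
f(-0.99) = 3.75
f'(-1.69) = 44.20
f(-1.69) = -12.81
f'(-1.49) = 30.70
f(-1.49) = -5.37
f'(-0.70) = 1.32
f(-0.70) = 5.05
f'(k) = -5.96*k^3 + 7.5*k^2 + 1.6*k - 3.28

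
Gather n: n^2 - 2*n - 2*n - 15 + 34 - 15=n^2 - 4*n + 4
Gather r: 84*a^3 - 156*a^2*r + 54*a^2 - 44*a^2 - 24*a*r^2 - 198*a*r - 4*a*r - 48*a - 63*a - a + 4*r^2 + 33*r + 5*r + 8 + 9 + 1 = 84*a^3 + 10*a^2 - 112*a + r^2*(4 - 24*a) + r*(-156*a^2 - 202*a + 38) + 18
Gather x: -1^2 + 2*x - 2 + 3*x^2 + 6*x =3*x^2 + 8*x - 3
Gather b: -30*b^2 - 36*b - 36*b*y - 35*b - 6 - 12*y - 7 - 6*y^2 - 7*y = -30*b^2 + b*(-36*y - 71) - 6*y^2 - 19*y - 13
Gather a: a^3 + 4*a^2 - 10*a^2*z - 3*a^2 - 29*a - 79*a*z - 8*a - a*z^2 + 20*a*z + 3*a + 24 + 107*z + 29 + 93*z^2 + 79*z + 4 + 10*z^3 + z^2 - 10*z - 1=a^3 + a^2*(1 - 10*z) + a*(-z^2 - 59*z - 34) + 10*z^3 + 94*z^2 + 176*z + 56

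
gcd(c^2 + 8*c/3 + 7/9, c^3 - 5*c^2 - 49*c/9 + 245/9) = c + 7/3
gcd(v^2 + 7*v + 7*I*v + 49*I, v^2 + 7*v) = v + 7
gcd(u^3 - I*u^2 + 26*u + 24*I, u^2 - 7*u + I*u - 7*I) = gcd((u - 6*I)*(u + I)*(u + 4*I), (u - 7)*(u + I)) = u + I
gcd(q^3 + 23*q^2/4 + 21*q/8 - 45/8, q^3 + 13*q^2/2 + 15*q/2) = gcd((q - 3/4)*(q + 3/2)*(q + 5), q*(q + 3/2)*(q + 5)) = q^2 + 13*q/2 + 15/2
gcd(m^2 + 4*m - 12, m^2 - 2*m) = m - 2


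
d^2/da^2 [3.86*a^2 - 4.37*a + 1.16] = 7.72000000000000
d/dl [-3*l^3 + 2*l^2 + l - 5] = -9*l^2 + 4*l + 1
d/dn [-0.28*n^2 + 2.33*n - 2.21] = 2.33 - 0.56*n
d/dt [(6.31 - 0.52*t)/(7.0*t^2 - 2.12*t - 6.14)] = (3.64*t^2 - 88.34*t + 16.57)/(49.0*t^4 - 29.68*t^3 - 81.4656*t^2 + 26.0336*t + 37.6996)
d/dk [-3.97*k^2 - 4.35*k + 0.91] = -7.94*k - 4.35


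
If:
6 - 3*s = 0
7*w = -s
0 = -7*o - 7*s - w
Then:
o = -96/49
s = 2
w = -2/7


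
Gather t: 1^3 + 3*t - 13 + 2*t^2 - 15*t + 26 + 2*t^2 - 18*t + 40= 4*t^2 - 30*t + 54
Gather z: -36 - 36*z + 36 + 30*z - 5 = -6*z - 5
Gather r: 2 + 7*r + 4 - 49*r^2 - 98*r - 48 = -49*r^2 - 91*r - 42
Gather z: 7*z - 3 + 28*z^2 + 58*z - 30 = 28*z^2 + 65*z - 33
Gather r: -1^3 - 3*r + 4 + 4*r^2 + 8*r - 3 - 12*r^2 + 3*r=-8*r^2 + 8*r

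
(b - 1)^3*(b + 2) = b^4 - b^3 - 3*b^2 + 5*b - 2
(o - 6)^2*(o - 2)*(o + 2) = o^4 - 12*o^3 + 32*o^2 + 48*o - 144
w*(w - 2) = w^2 - 2*w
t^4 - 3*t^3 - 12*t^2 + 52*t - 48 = (t - 3)*(t - 2)^2*(t + 4)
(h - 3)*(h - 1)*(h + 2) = h^3 - 2*h^2 - 5*h + 6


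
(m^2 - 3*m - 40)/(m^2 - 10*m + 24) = (m^2 - 3*m - 40)/(m^2 - 10*m + 24)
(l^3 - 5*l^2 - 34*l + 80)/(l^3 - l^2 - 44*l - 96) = (l^2 + 3*l - 10)/(l^2 + 7*l + 12)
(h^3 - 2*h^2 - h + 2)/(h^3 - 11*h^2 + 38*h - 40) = (h^2 - 1)/(h^2 - 9*h + 20)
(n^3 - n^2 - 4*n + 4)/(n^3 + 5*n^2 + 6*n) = (n^2 - 3*n + 2)/(n*(n + 3))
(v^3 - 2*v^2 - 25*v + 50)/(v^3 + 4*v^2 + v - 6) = (v^3 - 2*v^2 - 25*v + 50)/(v^3 + 4*v^2 + v - 6)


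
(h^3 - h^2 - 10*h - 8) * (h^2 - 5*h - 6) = h^5 - 6*h^4 - 11*h^3 + 48*h^2 + 100*h + 48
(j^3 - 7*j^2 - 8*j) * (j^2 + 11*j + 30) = j^5 + 4*j^4 - 55*j^3 - 298*j^2 - 240*j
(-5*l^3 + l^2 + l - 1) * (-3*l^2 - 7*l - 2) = 15*l^5 + 32*l^4 - 6*l^2 + 5*l + 2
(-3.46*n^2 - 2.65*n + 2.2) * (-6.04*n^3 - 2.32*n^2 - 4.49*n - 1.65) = 20.8984*n^5 + 24.0332*n^4 + 8.3954*n^3 + 12.5035*n^2 - 5.5055*n - 3.63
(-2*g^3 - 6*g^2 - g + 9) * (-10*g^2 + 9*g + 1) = 20*g^5 + 42*g^4 - 46*g^3 - 105*g^2 + 80*g + 9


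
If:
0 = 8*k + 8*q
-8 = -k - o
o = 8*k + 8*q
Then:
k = 8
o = 0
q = -8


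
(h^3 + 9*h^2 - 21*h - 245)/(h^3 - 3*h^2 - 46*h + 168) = (h^2 + 2*h - 35)/(h^2 - 10*h + 24)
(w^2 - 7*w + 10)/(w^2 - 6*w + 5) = (w - 2)/(w - 1)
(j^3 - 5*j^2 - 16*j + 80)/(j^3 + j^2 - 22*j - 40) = (j - 4)/(j + 2)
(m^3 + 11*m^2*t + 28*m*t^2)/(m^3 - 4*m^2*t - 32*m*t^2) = (-m - 7*t)/(-m + 8*t)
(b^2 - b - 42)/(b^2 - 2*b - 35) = (b + 6)/(b + 5)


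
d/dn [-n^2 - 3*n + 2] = -2*n - 3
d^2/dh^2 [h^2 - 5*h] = 2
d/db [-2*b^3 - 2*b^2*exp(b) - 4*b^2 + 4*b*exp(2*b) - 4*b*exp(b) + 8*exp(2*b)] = -2*b^2*exp(b) - 6*b^2 + 8*b*exp(2*b) - 8*b*exp(b) - 8*b + 20*exp(2*b) - 4*exp(b)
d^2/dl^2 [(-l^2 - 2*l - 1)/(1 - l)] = 8/(l^3 - 3*l^2 + 3*l - 1)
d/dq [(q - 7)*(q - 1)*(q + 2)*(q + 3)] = 4*q^3 - 9*q^2 - 54*q - 13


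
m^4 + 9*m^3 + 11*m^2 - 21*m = m*(m - 1)*(m + 3)*(m + 7)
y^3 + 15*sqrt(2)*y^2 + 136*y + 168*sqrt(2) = (y + 2*sqrt(2))*(y + 6*sqrt(2))*(y + 7*sqrt(2))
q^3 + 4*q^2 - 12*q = q*(q - 2)*(q + 6)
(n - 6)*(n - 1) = n^2 - 7*n + 6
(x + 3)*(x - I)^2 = x^3 + 3*x^2 - 2*I*x^2 - x - 6*I*x - 3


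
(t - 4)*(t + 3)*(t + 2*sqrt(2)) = t^3 - t^2 + 2*sqrt(2)*t^2 - 12*t - 2*sqrt(2)*t - 24*sqrt(2)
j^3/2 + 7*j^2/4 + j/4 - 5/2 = (j/2 + 1)*(j - 1)*(j + 5/2)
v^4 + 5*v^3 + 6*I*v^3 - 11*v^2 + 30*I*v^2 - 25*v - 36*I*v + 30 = (v - 1)*(v + 6)*(v + I)*(v + 5*I)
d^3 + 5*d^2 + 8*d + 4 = (d + 1)*(d + 2)^2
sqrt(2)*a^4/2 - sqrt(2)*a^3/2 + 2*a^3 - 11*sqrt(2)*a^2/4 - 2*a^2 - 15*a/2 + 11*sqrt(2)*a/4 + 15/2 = (a - 1)*(a - 3*sqrt(2)/2)*(a + 5*sqrt(2)/2)*(sqrt(2)*a/2 + 1)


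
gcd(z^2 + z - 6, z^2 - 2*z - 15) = z + 3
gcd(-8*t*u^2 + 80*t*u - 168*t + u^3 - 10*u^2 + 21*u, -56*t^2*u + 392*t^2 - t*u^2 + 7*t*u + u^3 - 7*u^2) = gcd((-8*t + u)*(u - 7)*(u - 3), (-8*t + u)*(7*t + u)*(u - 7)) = 8*t*u - 56*t - u^2 + 7*u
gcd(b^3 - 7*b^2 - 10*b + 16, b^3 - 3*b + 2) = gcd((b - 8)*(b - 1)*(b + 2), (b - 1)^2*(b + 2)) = b^2 + b - 2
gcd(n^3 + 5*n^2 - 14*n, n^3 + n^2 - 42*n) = n^2 + 7*n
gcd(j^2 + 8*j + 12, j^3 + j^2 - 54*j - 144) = j + 6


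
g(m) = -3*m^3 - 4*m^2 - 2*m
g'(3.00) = -107.00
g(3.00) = -123.00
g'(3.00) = -107.00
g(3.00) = -123.00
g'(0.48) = -7.91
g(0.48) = -2.21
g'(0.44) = -7.26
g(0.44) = -1.91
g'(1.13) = -22.53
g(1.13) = -11.70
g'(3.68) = -153.32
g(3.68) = -211.04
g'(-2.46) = -36.78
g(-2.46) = 25.37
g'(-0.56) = -0.34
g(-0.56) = 0.39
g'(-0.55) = -0.32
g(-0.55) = 0.39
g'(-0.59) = -0.41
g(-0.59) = 0.40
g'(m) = -9*m^2 - 8*m - 2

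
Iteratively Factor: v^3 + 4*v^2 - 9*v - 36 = (v - 3)*(v^2 + 7*v + 12) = (v - 3)*(v + 4)*(v + 3)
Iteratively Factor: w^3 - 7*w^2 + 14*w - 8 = (w - 1)*(w^2 - 6*w + 8) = (w - 2)*(w - 1)*(w - 4)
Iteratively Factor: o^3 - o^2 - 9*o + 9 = (o + 3)*(o^2 - 4*o + 3) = (o - 1)*(o + 3)*(o - 3)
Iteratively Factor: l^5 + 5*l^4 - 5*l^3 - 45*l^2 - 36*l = (l + 3)*(l^4 + 2*l^3 - 11*l^2 - 12*l) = l*(l + 3)*(l^3 + 2*l^2 - 11*l - 12) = l*(l + 1)*(l + 3)*(l^2 + l - 12) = l*(l - 3)*(l + 1)*(l + 3)*(l + 4)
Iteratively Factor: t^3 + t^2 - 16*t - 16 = (t - 4)*(t^2 + 5*t + 4) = (t - 4)*(t + 4)*(t + 1)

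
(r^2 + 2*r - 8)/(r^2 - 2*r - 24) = (r - 2)/(r - 6)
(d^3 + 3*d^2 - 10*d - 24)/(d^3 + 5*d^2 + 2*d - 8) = (d - 3)/(d - 1)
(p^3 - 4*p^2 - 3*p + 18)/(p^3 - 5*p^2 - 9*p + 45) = (p^2 - p - 6)/(p^2 - 2*p - 15)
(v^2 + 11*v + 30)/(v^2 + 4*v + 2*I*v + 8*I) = (v^2 + 11*v + 30)/(v^2 + 2*v*(2 + I) + 8*I)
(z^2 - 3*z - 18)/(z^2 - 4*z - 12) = (z + 3)/(z + 2)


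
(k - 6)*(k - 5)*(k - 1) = k^3 - 12*k^2 + 41*k - 30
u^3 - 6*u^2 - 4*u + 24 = (u - 6)*(u - 2)*(u + 2)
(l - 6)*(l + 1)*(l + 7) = l^3 + 2*l^2 - 41*l - 42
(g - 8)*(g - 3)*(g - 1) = g^3 - 12*g^2 + 35*g - 24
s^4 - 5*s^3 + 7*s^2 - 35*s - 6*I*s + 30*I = (s - 5)*(s - 2*I)*(s - I)*(s + 3*I)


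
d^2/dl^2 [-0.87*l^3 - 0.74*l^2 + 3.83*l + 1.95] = -5.22*l - 1.48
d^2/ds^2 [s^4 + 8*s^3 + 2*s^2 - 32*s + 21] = 12*s^2 + 48*s + 4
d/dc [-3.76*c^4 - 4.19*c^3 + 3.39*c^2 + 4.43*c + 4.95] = -15.04*c^3 - 12.57*c^2 + 6.78*c + 4.43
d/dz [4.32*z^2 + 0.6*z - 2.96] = 8.64*z + 0.6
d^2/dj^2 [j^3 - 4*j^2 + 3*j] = 6*j - 8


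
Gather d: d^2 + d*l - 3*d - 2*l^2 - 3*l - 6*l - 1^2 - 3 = d^2 + d*(l - 3) - 2*l^2 - 9*l - 4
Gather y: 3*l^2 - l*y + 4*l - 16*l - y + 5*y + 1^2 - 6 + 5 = 3*l^2 - 12*l + y*(4 - l)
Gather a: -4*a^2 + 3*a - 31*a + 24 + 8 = -4*a^2 - 28*a + 32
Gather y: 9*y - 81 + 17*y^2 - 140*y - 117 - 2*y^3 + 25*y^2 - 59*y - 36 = -2*y^3 + 42*y^2 - 190*y - 234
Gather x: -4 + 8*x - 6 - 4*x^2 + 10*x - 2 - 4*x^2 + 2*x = -8*x^2 + 20*x - 12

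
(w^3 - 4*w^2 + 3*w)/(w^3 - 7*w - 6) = w*(w - 1)/(w^2 + 3*w + 2)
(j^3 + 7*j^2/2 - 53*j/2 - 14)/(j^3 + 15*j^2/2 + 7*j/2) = (j - 4)/j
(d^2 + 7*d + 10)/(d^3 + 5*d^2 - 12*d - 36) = (d + 5)/(d^2 + 3*d - 18)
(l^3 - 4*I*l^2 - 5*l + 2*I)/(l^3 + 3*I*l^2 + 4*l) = (l^2 - 3*I*l - 2)/(l*(l + 4*I))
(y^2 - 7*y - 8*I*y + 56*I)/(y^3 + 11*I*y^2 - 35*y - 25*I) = (y^2 - 7*y - 8*I*y + 56*I)/(y^3 + 11*I*y^2 - 35*y - 25*I)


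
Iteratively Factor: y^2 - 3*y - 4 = (y + 1)*(y - 4)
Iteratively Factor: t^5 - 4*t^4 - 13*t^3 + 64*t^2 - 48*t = (t + 4)*(t^4 - 8*t^3 + 19*t^2 - 12*t) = (t - 4)*(t + 4)*(t^3 - 4*t^2 + 3*t) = t*(t - 4)*(t + 4)*(t^2 - 4*t + 3) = t*(t - 4)*(t - 3)*(t + 4)*(t - 1)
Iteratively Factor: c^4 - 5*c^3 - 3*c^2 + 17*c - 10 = (c - 1)*(c^3 - 4*c^2 - 7*c + 10) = (c - 1)*(c + 2)*(c^2 - 6*c + 5) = (c - 5)*(c - 1)*(c + 2)*(c - 1)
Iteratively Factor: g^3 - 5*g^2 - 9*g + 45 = (g - 5)*(g^2 - 9) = (g - 5)*(g + 3)*(g - 3)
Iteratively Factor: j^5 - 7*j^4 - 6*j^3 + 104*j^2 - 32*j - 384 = (j + 3)*(j^4 - 10*j^3 + 24*j^2 + 32*j - 128) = (j - 4)*(j + 3)*(j^3 - 6*j^2 + 32) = (j - 4)*(j + 2)*(j + 3)*(j^2 - 8*j + 16) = (j - 4)^2*(j + 2)*(j + 3)*(j - 4)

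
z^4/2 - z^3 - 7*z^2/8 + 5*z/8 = z*(z/2 + 1/2)*(z - 5/2)*(z - 1/2)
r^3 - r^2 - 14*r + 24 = (r - 3)*(r - 2)*(r + 4)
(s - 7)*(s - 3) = s^2 - 10*s + 21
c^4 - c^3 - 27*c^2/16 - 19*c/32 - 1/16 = (c - 2)*(c + 1/4)^2*(c + 1/2)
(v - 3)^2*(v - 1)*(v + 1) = v^4 - 6*v^3 + 8*v^2 + 6*v - 9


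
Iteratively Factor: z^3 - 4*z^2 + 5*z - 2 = (z - 2)*(z^2 - 2*z + 1) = (z - 2)*(z - 1)*(z - 1)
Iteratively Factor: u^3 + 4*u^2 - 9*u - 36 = (u + 4)*(u^2 - 9) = (u + 3)*(u + 4)*(u - 3)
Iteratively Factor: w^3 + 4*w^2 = (w)*(w^2 + 4*w) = w^2*(w + 4)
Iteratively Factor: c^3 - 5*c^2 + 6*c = (c)*(c^2 - 5*c + 6) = c*(c - 3)*(c - 2)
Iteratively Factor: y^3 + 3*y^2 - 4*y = (y - 1)*(y^2 + 4*y) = y*(y - 1)*(y + 4)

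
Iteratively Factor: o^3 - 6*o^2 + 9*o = (o - 3)*(o^2 - 3*o) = o*(o - 3)*(o - 3)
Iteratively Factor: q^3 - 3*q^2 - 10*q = (q - 5)*(q^2 + 2*q) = q*(q - 5)*(q + 2)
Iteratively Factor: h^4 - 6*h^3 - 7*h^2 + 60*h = (h - 4)*(h^3 - 2*h^2 - 15*h) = (h - 5)*(h - 4)*(h^2 + 3*h) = (h - 5)*(h - 4)*(h + 3)*(h)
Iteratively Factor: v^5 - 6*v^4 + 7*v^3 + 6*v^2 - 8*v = (v)*(v^4 - 6*v^3 + 7*v^2 + 6*v - 8) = v*(v - 1)*(v^3 - 5*v^2 + 2*v + 8) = v*(v - 1)*(v + 1)*(v^2 - 6*v + 8) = v*(v - 4)*(v - 1)*(v + 1)*(v - 2)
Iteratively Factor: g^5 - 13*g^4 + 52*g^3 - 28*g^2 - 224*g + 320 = (g - 4)*(g^4 - 9*g^3 + 16*g^2 + 36*g - 80) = (g - 4)*(g - 2)*(g^3 - 7*g^2 + 2*g + 40) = (g - 5)*(g - 4)*(g - 2)*(g^2 - 2*g - 8) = (g - 5)*(g - 4)*(g - 2)*(g + 2)*(g - 4)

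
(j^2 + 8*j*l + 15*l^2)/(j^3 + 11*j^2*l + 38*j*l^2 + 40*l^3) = (j + 3*l)/(j^2 + 6*j*l + 8*l^2)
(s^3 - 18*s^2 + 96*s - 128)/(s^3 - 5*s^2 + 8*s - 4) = (s^2 - 16*s + 64)/(s^2 - 3*s + 2)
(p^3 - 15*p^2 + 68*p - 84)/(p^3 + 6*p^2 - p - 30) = (p^2 - 13*p + 42)/(p^2 + 8*p + 15)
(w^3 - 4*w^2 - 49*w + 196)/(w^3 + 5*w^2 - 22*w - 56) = (w - 7)/(w + 2)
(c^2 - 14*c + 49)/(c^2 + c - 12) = (c^2 - 14*c + 49)/(c^2 + c - 12)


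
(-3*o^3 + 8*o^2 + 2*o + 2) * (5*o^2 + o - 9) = -15*o^5 + 37*o^4 + 45*o^3 - 60*o^2 - 16*o - 18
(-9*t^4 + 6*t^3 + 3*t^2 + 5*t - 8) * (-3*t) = 27*t^5 - 18*t^4 - 9*t^3 - 15*t^2 + 24*t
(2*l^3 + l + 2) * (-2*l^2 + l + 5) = -4*l^5 + 2*l^4 + 8*l^3 - 3*l^2 + 7*l + 10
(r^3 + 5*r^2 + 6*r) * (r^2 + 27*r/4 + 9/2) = r^5 + 47*r^4/4 + 177*r^3/4 + 63*r^2 + 27*r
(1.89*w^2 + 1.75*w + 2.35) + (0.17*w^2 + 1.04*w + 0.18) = 2.06*w^2 + 2.79*w + 2.53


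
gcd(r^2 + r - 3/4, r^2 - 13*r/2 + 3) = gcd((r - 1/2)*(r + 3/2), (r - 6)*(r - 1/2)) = r - 1/2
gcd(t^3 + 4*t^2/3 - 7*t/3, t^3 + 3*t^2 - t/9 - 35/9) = t^2 + 4*t/3 - 7/3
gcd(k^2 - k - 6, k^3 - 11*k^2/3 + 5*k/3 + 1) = k - 3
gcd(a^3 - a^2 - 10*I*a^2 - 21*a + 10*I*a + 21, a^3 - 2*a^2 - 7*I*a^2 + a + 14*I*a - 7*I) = a^2 + a*(-1 - 7*I) + 7*I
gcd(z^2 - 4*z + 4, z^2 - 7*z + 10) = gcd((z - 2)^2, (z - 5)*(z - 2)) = z - 2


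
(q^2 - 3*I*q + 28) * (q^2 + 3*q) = q^4 + 3*q^3 - 3*I*q^3 + 28*q^2 - 9*I*q^2 + 84*q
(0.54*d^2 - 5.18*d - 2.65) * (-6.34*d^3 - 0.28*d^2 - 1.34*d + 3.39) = -3.4236*d^5 + 32.69*d^4 + 17.5278*d^3 + 9.5138*d^2 - 14.0092*d - 8.9835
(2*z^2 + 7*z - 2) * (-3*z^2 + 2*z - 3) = -6*z^4 - 17*z^3 + 14*z^2 - 25*z + 6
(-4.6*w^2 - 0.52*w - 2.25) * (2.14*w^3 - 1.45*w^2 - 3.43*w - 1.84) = -9.844*w^5 + 5.5572*w^4 + 11.717*w^3 + 13.5101*w^2 + 8.6743*w + 4.14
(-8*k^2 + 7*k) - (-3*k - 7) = -8*k^2 + 10*k + 7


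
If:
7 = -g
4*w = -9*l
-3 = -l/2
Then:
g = -7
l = 6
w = -27/2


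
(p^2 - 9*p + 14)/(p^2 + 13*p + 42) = (p^2 - 9*p + 14)/(p^2 + 13*p + 42)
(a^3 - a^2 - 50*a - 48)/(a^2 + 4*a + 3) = (a^2 - 2*a - 48)/(a + 3)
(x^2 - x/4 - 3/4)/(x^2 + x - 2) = (x + 3/4)/(x + 2)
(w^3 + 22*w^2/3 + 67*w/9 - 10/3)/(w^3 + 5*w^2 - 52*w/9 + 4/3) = (3*w + 5)/(3*w - 2)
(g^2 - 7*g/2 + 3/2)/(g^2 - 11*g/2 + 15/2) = (2*g - 1)/(2*g - 5)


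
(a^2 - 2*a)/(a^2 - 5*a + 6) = a/(a - 3)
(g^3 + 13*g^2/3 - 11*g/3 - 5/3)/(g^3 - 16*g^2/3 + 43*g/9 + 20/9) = 3*(g^2 + 4*g - 5)/(3*g^2 - 17*g + 20)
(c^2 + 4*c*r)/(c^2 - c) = (c + 4*r)/(c - 1)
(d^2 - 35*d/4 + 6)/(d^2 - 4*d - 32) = (d - 3/4)/(d + 4)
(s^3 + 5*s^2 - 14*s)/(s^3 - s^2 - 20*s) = (-s^2 - 5*s + 14)/(-s^2 + s + 20)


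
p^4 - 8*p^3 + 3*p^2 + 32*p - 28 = (p - 7)*(p - 2)*(p - 1)*(p + 2)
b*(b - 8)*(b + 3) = b^3 - 5*b^2 - 24*b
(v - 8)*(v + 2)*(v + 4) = v^3 - 2*v^2 - 40*v - 64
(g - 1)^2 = g^2 - 2*g + 1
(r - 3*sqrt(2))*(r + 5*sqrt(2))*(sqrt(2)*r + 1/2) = sqrt(2)*r^3 + 9*r^2/2 - 29*sqrt(2)*r - 15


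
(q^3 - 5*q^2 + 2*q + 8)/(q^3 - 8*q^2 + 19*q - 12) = (q^2 - q - 2)/(q^2 - 4*q + 3)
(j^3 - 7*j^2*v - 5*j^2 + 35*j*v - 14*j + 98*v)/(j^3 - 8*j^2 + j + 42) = (j - 7*v)/(j - 3)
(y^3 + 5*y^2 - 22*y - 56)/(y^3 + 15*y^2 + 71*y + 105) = (y^2 - 2*y - 8)/(y^2 + 8*y + 15)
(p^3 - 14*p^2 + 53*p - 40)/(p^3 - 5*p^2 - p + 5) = (p - 8)/(p + 1)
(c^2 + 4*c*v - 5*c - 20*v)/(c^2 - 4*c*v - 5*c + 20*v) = (-c - 4*v)/(-c + 4*v)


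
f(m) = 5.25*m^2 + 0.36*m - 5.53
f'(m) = 10.5*m + 0.36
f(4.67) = 110.65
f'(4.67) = 49.40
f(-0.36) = -4.98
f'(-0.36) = -3.42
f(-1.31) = 3.01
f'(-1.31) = -13.40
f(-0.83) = -2.21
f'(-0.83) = -8.36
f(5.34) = 146.10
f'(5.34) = 56.43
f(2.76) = 35.46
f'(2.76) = 29.34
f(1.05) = 0.64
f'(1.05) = 11.38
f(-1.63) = 7.83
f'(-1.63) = -16.76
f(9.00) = 422.96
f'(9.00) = 94.86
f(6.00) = 185.63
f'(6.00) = 63.36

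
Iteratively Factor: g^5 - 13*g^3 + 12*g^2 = (g - 3)*(g^4 + 3*g^3 - 4*g^2) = (g - 3)*(g - 1)*(g^3 + 4*g^2) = (g - 3)*(g - 1)*(g + 4)*(g^2) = g*(g - 3)*(g - 1)*(g + 4)*(g)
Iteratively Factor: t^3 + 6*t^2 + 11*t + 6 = (t + 3)*(t^2 + 3*t + 2) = (t + 2)*(t + 3)*(t + 1)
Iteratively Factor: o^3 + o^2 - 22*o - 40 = (o + 2)*(o^2 - o - 20) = (o - 5)*(o + 2)*(o + 4)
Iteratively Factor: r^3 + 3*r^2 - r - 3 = (r + 3)*(r^2 - 1) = (r + 1)*(r + 3)*(r - 1)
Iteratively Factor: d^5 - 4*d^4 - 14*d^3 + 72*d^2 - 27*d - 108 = (d + 1)*(d^4 - 5*d^3 - 9*d^2 + 81*d - 108) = (d - 3)*(d + 1)*(d^3 - 2*d^2 - 15*d + 36) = (d - 3)^2*(d + 1)*(d^2 + d - 12) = (d - 3)^3*(d + 1)*(d + 4)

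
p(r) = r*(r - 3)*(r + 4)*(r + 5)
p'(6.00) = 1368.00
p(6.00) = 1980.00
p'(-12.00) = -4212.00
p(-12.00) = 10080.00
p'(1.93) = 8.78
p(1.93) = -84.87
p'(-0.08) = -58.77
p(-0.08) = 4.75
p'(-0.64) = -44.72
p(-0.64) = 34.13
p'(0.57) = -61.39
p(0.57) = -35.26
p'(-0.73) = -41.74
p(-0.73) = 38.02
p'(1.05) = -50.22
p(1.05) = -62.56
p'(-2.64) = 28.81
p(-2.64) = 47.79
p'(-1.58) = -8.72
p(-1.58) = 59.89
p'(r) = r*(r - 3)*(r + 4) + r*(r - 3)*(r + 5) + r*(r + 4)*(r + 5) + (r - 3)*(r + 4)*(r + 5)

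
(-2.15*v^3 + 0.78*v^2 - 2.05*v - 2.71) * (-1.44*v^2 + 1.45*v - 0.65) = 3.096*v^5 - 4.2407*v^4 + 5.4805*v^3 + 0.4229*v^2 - 2.597*v + 1.7615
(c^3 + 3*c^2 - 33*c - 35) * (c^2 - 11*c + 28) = c^5 - 8*c^4 - 38*c^3 + 412*c^2 - 539*c - 980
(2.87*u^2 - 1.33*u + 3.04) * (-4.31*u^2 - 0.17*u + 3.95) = -12.3697*u^4 + 5.2444*u^3 - 1.5398*u^2 - 5.7703*u + 12.008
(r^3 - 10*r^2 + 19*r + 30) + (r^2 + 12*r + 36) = r^3 - 9*r^2 + 31*r + 66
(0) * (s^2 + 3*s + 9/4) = 0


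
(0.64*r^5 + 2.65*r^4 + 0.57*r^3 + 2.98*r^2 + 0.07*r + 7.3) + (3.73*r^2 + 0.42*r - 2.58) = 0.64*r^5 + 2.65*r^4 + 0.57*r^3 + 6.71*r^2 + 0.49*r + 4.72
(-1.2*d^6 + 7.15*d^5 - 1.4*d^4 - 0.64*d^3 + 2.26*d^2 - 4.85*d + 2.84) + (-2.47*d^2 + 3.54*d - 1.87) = -1.2*d^6 + 7.15*d^5 - 1.4*d^4 - 0.64*d^3 - 0.21*d^2 - 1.31*d + 0.97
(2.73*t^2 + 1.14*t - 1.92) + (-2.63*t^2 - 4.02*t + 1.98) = 0.1*t^2 - 2.88*t + 0.0600000000000001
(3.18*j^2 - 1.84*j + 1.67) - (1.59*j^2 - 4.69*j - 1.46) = 1.59*j^2 + 2.85*j + 3.13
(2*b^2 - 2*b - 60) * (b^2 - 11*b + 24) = 2*b^4 - 24*b^3 + 10*b^2 + 612*b - 1440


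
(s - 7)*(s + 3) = s^2 - 4*s - 21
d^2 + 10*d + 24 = (d + 4)*(d + 6)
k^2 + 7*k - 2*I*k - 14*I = (k + 7)*(k - 2*I)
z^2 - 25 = (z - 5)*(z + 5)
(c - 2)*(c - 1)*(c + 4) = c^3 + c^2 - 10*c + 8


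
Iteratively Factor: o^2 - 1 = (o + 1)*(o - 1)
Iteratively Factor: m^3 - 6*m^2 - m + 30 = (m - 3)*(m^2 - 3*m - 10) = (m - 5)*(m - 3)*(m + 2)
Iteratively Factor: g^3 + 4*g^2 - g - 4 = (g - 1)*(g^2 + 5*g + 4) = (g - 1)*(g + 4)*(g + 1)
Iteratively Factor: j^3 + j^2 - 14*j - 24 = (j + 2)*(j^2 - j - 12) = (j - 4)*(j + 2)*(j + 3)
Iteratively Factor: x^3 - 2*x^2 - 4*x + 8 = (x + 2)*(x^2 - 4*x + 4) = (x - 2)*(x + 2)*(x - 2)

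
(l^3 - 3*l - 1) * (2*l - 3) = 2*l^4 - 3*l^3 - 6*l^2 + 7*l + 3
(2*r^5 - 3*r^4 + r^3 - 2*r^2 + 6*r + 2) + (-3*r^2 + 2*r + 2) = 2*r^5 - 3*r^4 + r^3 - 5*r^2 + 8*r + 4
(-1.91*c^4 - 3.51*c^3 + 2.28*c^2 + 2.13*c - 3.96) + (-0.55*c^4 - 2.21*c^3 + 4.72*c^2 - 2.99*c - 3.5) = -2.46*c^4 - 5.72*c^3 + 7.0*c^2 - 0.86*c - 7.46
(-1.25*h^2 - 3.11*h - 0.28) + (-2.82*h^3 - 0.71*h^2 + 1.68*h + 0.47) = -2.82*h^3 - 1.96*h^2 - 1.43*h + 0.19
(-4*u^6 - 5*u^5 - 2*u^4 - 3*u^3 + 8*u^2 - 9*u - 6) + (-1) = -4*u^6 - 5*u^5 - 2*u^4 - 3*u^3 + 8*u^2 - 9*u - 7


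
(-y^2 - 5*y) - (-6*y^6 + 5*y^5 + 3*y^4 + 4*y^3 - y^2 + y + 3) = 6*y^6 - 5*y^5 - 3*y^4 - 4*y^3 - 6*y - 3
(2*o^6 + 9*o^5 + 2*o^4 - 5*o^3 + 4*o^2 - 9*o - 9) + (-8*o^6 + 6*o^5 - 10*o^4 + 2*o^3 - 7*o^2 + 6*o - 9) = -6*o^6 + 15*o^5 - 8*o^4 - 3*o^3 - 3*o^2 - 3*o - 18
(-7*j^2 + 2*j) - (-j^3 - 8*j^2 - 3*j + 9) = j^3 + j^2 + 5*j - 9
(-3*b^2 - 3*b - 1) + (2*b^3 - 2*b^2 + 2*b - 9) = 2*b^3 - 5*b^2 - b - 10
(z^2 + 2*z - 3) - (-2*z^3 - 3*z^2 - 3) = 2*z^3 + 4*z^2 + 2*z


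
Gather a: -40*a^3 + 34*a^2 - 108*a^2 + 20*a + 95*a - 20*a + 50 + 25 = -40*a^3 - 74*a^2 + 95*a + 75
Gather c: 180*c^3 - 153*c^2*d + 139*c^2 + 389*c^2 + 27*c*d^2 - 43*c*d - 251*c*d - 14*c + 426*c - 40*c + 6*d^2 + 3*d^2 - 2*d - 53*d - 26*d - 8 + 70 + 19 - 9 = 180*c^3 + c^2*(528 - 153*d) + c*(27*d^2 - 294*d + 372) + 9*d^2 - 81*d + 72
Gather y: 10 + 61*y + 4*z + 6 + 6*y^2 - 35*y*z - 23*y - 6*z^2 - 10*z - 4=6*y^2 + y*(38 - 35*z) - 6*z^2 - 6*z + 12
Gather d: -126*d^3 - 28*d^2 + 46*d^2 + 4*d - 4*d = -126*d^3 + 18*d^2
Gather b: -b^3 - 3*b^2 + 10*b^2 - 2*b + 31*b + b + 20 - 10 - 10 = -b^3 + 7*b^2 + 30*b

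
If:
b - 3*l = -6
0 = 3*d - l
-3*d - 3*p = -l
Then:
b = 3*l - 6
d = l/3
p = 0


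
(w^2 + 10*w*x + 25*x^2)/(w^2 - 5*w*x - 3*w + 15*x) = (w^2 + 10*w*x + 25*x^2)/(w^2 - 5*w*x - 3*w + 15*x)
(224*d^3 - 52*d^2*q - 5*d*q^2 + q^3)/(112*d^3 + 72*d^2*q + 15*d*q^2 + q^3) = (32*d^2 - 12*d*q + q^2)/(16*d^2 + 8*d*q + q^2)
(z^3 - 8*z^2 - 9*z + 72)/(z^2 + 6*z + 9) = (z^2 - 11*z + 24)/(z + 3)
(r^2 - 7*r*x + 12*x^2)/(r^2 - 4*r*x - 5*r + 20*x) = (r - 3*x)/(r - 5)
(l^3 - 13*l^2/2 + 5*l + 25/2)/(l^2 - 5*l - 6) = (2*l^2 - 15*l + 25)/(2*(l - 6))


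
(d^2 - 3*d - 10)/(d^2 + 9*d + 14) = (d - 5)/(d + 7)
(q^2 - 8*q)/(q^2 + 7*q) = (q - 8)/(q + 7)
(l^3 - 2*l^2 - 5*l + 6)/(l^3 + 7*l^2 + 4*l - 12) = (l - 3)/(l + 6)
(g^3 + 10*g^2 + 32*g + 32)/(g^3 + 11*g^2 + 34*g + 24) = (g^2 + 6*g + 8)/(g^2 + 7*g + 6)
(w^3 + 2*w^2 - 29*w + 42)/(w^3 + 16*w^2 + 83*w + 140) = (w^2 - 5*w + 6)/(w^2 + 9*w + 20)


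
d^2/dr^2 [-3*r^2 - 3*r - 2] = -6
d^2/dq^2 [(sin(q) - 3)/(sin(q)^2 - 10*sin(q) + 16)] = (-sin(q)^5 + 2*sin(q)^4 + 8*sin(q)^3 - 70*sin(q)^2 + 308*sin(q) - 184)/(sin(q)^2 - 10*sin(q) + 16)^3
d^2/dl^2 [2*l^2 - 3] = 4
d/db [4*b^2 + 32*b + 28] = 8*b + 32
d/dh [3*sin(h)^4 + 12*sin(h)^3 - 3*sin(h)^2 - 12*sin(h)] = -3*sin(4*h)/2 - 3*cos(h) - 9*cos(3*h)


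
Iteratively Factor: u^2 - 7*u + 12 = (u - 3)*(u - 4)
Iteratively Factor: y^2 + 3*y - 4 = (y - 1)*(y + 4)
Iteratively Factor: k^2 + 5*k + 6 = (k + 3)*(k + 2)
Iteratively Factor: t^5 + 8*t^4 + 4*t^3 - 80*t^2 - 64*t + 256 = (t + 4)*(t^4 + 4*t^3 - 12*t^2 - 32*t + 64) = (t - 2)*(t + 4)*(t^3 + 6*t^2 - 32) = (t - 2)*(t + 4)^2*(t^2 + 2*t - 8) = (t - 2)^2*(t + 4)^2*(t + 4)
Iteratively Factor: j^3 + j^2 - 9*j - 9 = (j - 3)*(j^2 + 4*j + 3) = (j - 3)*(j + 3)*(j + 1)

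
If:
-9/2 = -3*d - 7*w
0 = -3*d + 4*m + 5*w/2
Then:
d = 3/2 - 7*w/3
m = 9/8 - 19*w/8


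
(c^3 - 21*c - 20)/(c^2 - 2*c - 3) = (c^2 - c - 20)/(c - 3)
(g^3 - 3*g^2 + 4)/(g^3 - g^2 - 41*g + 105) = (g^3 - 3*g^2 + 4)/(g^3 - g^2 - 41*g + 105)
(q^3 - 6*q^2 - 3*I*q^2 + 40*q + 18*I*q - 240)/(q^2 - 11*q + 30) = (q^2 - 3*I*q + 40)/(q - 5)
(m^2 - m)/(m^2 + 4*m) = (m - 1)/(m + 4)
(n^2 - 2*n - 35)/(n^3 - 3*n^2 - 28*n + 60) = (n - 7)/(n^2 - 8*n + 12)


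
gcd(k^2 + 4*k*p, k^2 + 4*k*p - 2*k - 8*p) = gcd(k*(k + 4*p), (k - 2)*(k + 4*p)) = k + 4*p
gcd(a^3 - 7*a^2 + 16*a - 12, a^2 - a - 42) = 1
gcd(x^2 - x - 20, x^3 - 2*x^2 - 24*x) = x + 4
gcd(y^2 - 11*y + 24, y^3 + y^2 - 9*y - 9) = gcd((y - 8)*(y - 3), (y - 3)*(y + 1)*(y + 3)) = y - 3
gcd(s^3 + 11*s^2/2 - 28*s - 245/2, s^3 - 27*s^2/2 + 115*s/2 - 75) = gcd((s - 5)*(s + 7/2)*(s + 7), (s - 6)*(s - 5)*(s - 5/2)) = s - 5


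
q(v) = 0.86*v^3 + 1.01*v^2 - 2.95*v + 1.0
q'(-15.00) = 547.25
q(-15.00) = -2630.00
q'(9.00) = 224.21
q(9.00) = 683.20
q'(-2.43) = 7.38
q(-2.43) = 1.79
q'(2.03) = 11.78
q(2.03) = 6.37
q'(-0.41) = -3.34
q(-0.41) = 2.32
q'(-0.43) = -3.34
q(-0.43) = 2.39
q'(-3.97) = 29.69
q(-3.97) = -25.18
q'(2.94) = 25.29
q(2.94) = 22.91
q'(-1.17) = -1.78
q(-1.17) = 4.46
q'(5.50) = 86.20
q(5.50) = 158.41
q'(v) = 2.58*v^2 + 2.02*v - 2.95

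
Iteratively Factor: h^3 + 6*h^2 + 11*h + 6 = (h + 1)*(h^2 + 5*h + 6) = (h + 1)*(h + 3)*(h + 2)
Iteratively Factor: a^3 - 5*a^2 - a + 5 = (a + 1)*(a^2 - 6*a + 5) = (a - 5)*(a + 1)*(a - 1)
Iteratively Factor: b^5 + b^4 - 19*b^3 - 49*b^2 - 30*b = (b - 5)*(b^4 + 6*b^3 + 11*b^2 + 6*b) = b*(b - 5)*(b^3 + 6*b^2 + 11*b + 6) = b*(b - 5)*(b + 3)*(b^2 + 3*b + 2) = b*(b - 5)*(b + 2)*(b + 3)*(b + 1)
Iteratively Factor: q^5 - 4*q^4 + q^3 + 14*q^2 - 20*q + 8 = (q - 2)*(q^4 - 2*q^3 - 3*q^2 + 8*q - 4) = (q - 2)*(q - 1)*(q^3 - q^2 - 4*q + 4) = (q - 2)^2*(q - 1)*(q^2 + q - 2) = (q - 2)^2*(q - 1)^2*(q + 2)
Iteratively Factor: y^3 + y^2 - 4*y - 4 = (y - 2)*(y^2 + 3*y + 2) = (y - 2)*(y + 1)*(y + 2)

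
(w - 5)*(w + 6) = w^2 + w - 30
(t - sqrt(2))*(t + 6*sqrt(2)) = t^2 + 5*sqrt(2)*t - 12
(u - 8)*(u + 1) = u^2 - 7*u - 8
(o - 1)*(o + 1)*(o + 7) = o^3 + 7*o^2 - o - 7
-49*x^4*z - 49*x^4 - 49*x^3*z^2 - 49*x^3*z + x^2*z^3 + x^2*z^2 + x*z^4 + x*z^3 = (-7*x + z)*(x + z)*(7*x + z)*(x*z + x)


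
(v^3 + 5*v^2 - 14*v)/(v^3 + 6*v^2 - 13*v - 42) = v*(v - 2)/(v^2 - v - 6)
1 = 1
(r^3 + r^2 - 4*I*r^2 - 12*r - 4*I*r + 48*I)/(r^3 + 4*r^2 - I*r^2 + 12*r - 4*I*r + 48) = (r - 3)/(r + 3*I)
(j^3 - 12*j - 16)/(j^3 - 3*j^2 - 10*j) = (j^2 - 2*j - 8)/(j*(j - 5))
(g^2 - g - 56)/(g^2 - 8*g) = (g + 7)/g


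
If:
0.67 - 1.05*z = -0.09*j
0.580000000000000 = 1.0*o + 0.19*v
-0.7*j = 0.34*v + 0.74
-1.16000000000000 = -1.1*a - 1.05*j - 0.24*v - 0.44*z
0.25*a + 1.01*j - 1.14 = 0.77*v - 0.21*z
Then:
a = 1.49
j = -0.40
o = 0.84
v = -1.36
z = 0.60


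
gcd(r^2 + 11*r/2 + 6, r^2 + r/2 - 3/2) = r + 3/2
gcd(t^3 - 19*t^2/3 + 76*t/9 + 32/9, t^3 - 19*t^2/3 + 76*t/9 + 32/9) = t^3 - 19*t^2/3 + 76*t/9 + 32/9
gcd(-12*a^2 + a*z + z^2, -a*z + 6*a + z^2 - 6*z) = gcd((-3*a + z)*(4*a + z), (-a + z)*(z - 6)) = 1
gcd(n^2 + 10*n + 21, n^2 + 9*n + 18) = n + 3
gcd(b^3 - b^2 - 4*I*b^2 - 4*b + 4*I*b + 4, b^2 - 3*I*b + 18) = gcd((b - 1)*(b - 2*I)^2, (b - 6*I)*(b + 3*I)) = 1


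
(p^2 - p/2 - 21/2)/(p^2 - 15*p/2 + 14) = (p + 3)/(p - 4)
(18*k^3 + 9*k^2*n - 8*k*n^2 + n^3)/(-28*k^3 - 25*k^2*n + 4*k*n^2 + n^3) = (-18*k^2 + 9*k*n - n^2)/(28*k^2 - 3*k*n - n^2)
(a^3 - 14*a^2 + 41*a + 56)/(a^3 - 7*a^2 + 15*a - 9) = (a^3 - 14*a^2 + 41*a + 56)/(a^3 - 7*a^2 + 15*a - 9)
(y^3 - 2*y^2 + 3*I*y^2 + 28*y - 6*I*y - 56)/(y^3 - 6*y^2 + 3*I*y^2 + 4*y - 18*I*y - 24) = (y^3 + y^2*(-2 + 3*I) + y*(28 - 6*I) - 56)/(y^3 + y^2*(-6 + 3*I) + y*(4 - 18*I) - 24)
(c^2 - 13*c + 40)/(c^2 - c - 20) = (c - 8)/(c + 4)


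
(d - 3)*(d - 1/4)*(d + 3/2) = d^3 - 7*d^2/4 - 33*d/8 + 9/8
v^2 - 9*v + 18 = (v - 6)*(v - 3)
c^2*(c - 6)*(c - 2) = c^4 - 8*c^3 + 12*c^2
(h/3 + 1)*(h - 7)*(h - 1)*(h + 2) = h^4/3 - h^3 - 9*h^2 - 13*h/3 + 14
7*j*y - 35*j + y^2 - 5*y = (7*j + y)*(y - 5)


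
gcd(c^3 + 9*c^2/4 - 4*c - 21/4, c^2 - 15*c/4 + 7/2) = c - 7/4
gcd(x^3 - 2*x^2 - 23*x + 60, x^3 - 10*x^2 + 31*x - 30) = x - 3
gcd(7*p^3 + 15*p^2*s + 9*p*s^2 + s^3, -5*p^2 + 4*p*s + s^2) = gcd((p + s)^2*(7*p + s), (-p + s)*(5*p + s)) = 1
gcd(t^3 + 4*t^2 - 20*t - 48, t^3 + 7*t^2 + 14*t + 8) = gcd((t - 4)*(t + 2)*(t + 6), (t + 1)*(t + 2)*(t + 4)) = t + 2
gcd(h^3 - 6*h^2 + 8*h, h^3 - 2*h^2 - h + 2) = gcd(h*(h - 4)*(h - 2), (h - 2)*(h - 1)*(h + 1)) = h - 2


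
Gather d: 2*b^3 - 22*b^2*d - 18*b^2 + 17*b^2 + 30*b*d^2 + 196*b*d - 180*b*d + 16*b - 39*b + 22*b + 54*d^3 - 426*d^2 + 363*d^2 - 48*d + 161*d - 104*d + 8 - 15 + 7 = 2*b^3 - b^2 - b + 54*d^3 + d^2*(30*b - 63) + d*(-22*b^2 + 16*b + 9)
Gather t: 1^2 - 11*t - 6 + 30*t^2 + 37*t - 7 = 30*t^2 + 26*t - 12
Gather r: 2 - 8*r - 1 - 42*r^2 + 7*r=-42*r^2 - r + 1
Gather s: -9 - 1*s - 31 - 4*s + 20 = -5*s - 20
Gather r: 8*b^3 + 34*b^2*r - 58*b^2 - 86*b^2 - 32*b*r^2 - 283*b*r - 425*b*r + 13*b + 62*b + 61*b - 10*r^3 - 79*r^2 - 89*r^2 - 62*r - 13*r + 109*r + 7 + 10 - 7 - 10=8*b^3 - 144*b^2 + 136*b - 10*r^3 + r^2*(-32*b - 168) + r*(34*b^2 - 708*b + 34)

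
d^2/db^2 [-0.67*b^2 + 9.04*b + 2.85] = -1.34000000000000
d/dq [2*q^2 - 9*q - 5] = 4*q - 9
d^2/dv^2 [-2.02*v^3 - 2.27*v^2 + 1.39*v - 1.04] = -12.12*v - 4.54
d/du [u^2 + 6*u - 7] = 2*u + 6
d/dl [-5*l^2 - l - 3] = -10*l - 1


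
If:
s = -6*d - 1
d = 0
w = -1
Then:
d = 0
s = -1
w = -1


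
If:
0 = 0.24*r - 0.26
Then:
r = 1.08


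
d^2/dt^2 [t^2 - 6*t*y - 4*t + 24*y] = 2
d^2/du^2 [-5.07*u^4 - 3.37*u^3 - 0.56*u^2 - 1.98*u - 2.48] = -60.84*u^2 - 20.22*u - 1.12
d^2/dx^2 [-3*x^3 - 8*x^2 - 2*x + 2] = -18*x - 16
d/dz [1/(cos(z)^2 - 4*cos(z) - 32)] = 2*(cos(z) - 2)*sin(z)/(sin(z)^2 + 4*cos(z) + 31)^2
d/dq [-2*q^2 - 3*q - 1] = -4*q - 3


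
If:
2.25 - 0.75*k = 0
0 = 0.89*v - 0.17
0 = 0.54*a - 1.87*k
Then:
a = 10.39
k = 3.00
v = 0.19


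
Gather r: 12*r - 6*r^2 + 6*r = -6*r^2 + 18*r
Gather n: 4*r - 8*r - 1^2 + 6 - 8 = -4*r - 3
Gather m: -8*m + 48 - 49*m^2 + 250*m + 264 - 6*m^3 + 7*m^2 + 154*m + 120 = -6*m^3 - 42*m^2 + 396*m + 432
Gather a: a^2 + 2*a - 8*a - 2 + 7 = a^2 - 6*a + 5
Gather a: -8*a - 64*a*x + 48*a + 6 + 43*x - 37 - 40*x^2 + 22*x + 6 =a*(40 - 64*x) - 40*x^2 + 65*x - 25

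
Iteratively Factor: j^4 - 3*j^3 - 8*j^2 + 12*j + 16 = (j + 1)*(j^3 - 4*j^2 - 4*j + 16) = (j + 1)*(j + 2)*(j^2 - 6*j + 8) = (j - 2)*(j + 1)*(j + 2)*(j - 4)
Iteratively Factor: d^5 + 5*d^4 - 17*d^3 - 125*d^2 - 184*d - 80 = (d + 1)*(d^4 + 4*d^3 - 21*d^2 - 104*d - 80) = (d - 5)*(d + 1)*(d^3 + 9*d^2 + 24*d + 16) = (d - 5)*(d + 1)^2*(d^2 + 8*d + 16) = (d - 5)*(d + 1)^2*(d + 4)*(d + 4)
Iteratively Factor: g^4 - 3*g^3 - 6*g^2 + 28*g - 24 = (g + 3)*(g^3 - 6*g^2 + 12*g - 8) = (g - 2)*(g + 3)*(g^2 - 4*g + 4) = (g - 2)^2*(g + 3)*(g - 2)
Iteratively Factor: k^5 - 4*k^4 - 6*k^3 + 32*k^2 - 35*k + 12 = (k + 3)*(k^4 - 7*k^3 + 15*k^2 - 13*k + 4) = (k - 1)*(k + 3)*(k^3 - 6*k^2 + 9*k - 4) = (k - 1)^2*(k + 3)*(k^2 - 5*k + 4) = (k - 1)^3*(k + 3)*(k - 4)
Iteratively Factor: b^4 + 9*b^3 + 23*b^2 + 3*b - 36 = (b + 3)*(b^3 + 6*b^2 + 5*b - 12) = (b + 3)*(b + 4)*(b^2 + 2*b - 3) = (b + 3)^2*(b + 4)*(b - 1)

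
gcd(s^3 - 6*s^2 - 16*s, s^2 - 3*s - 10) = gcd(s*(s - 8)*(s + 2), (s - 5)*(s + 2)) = s + 2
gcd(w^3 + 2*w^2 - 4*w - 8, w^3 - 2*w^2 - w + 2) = w - 2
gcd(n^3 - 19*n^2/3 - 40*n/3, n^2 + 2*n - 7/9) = 1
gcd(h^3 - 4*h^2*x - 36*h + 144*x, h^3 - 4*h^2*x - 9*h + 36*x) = -h + 4*x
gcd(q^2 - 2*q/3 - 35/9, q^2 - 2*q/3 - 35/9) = q^2 - 2*q/3 - 35/9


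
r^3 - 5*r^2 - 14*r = r*(r - 7)*(r + 2)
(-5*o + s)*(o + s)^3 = -5*o^4 - 14*o^3*s - 12*o^2*s^2 - 2*o*s^3 + s^4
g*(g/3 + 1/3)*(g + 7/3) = g^3/3 + 10*g^2/9 + 7*g/9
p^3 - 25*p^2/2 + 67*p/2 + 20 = (p - 8)*(p - 5)*(p + 1/2)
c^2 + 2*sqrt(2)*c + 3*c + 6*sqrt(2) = (c + 3)*(c + 2*sqrt(2))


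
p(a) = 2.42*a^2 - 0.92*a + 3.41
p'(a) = 4.84*a - 0.92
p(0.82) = 4.28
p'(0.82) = 3.05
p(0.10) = 3.34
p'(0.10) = -0.44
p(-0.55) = 4.65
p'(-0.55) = -3.58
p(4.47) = 47.65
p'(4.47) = 20.71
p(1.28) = 6.20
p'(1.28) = 5.28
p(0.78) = 4.16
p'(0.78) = 2.86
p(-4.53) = 57.24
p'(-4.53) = -22.85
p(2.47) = 15.90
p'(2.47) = 11.03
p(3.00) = 22.43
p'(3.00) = 13.60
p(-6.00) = 96.05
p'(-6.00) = -29.96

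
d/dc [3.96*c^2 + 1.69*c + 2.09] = 7.92*c + 1.69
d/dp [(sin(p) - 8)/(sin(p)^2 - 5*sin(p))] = (-cos(p) + 16/tan(p) - 40*cos(p)/sin(p)^2)/(sin(p) - 5)^2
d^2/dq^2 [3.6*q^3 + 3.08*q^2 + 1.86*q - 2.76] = 21.6*q + 6.16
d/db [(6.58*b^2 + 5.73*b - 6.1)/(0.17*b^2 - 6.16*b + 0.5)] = (-41.5069*b^2 + 8.654*b - 34.711)/(0.0289*b^4 - 2.0944*b^3 + 38.1156*b^2 - 6.16*b + 0.25)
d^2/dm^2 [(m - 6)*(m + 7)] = 2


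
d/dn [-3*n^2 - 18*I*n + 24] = -6*n - 18*I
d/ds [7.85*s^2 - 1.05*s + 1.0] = 15.7*s - 1.05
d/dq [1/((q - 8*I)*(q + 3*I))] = (-2*q + 5*I)/(q^4 - 10*I*q^3 + 23*q^2 - 240*I*q + 576)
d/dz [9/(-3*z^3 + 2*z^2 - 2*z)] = 9*(9*z^2 - 4*z + 2)/(z^2*(3*z^2 - 2*z + 2)^2)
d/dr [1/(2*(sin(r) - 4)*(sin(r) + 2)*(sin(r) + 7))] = (-3*sin(r)^2 - 10*sin(r) + 22)*cos(r)/(2*(sin(r) - 4)^2*(sin(r) + 2)^2*(sin(r) + 7)^2)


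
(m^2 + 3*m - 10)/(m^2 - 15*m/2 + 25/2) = 2*(m^2 + 3*m - 10)/(2*m^2 - 15*m + 25)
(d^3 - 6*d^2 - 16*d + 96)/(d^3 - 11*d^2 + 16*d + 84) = (d^2 - 16)/(d^2 - 5*d - 14)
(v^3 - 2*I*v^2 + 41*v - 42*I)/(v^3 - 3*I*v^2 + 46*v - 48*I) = (v - 7*I)/(v - 8*I)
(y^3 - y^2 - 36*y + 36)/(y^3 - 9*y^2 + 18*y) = (y^2 + 5*y - 6)/(y*(y - 3))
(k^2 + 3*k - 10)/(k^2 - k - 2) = (k + 5)/(k + 1)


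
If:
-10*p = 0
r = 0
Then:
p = 0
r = 0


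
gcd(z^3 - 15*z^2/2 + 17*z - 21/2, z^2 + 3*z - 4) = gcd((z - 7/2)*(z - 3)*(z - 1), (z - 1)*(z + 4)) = z - 1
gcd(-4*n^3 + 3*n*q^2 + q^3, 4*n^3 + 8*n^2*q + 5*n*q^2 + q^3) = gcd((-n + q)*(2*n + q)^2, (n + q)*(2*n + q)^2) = 4*n^2 + 4*n*q + q^2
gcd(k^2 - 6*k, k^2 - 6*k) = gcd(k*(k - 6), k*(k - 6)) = k^2 - 6*k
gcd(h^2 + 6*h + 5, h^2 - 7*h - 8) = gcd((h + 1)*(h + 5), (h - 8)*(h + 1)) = h + 1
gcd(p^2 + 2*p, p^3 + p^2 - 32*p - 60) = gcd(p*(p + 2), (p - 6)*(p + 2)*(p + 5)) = p + 2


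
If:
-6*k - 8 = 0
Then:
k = -4/3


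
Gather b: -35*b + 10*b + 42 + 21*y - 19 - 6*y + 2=-25*b + 15*y + 25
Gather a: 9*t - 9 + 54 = 9*t + 45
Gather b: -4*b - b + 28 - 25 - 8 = -5*b - 5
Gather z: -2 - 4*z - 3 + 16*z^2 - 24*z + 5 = 16*z^2 - 28*z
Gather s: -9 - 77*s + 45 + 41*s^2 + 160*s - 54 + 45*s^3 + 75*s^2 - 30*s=45*s^3 + 116*s^2 + 53*s - 18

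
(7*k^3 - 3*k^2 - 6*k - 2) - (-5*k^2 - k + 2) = 7*k^3 + 2*k^2 - 5*k - 4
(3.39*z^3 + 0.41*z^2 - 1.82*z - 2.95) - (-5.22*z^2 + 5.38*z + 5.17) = 3.39*z^3 + 5.63*z^2 - 7.2*z - 8.12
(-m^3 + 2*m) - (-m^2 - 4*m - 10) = -m^3 + m^2 + 6*m + 10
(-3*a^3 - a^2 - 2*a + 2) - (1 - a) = -3*a^3 - a^2 - a + 1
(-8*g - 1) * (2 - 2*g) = 16*g^2 - 14*g - 2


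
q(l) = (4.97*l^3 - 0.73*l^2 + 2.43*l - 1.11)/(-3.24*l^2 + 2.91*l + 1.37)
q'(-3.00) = -1.36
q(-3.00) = 4.08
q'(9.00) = -1.50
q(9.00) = -15.26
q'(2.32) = 0.24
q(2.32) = -6.72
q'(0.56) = 3.33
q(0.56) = 0.45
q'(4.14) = -1.27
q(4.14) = -8.29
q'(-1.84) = -1.13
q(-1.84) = 2.61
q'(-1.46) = -0.91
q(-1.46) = 2.22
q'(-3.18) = -1.38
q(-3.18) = 4.33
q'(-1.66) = -1.05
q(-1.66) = 2.41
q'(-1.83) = -1.13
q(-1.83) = 2.60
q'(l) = (6.48*l - 2.91)*(4.97*l^3 - 0.73*l^2 + 2.43*l - 1.11)/(-3.24*l^2 + 2.91*l + 1.37)^2 + (14.91*l^2 - 1.46*l + 2.43)/(-3.24*l^2 + 2.91*l + 1.37)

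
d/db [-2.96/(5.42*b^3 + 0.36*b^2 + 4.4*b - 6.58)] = (48.1296*b^2 + 2.1312*b + 13.024)/(5.42*b^3 + 0.36*b^2 + 4.4*b - 6.58)^2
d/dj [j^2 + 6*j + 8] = 2*j + 6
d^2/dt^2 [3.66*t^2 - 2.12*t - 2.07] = 7.32000000000000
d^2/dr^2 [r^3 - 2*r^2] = 6*r - 4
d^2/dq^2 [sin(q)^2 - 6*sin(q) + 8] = 6*sin(q) + 2*cos(2*q)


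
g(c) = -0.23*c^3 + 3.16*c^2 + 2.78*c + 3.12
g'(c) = -0.69*c^2 + 6.32*c + 2.78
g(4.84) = 64.52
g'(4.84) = 17.21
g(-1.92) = 11.06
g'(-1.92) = -11.90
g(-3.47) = 41.13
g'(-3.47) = -27.46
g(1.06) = 9.34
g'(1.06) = 8.70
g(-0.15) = 2.77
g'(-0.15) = 1.82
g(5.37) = 73.56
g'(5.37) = 16.82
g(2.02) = 19.73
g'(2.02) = 12.73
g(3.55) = 42.52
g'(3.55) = 16.52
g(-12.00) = 822.24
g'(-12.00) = -172.42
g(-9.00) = 401.73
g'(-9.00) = -109.99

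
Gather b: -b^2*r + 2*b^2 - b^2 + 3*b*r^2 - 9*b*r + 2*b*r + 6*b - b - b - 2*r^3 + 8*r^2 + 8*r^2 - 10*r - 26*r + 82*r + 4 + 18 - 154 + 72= b^2*(1 - r) + b*(3*r^2 - 7*r + 4) - 2*r^3 + 16*r^2 + 46*r - 60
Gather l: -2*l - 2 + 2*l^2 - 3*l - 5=2*l^2 - 5*l - 7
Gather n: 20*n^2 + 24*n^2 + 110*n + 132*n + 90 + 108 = 44*n^2 + 242*n + 198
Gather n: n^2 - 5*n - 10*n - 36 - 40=n^2 - 15*n - 76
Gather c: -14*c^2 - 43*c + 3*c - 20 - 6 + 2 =-14*c^2 - 40*c - 24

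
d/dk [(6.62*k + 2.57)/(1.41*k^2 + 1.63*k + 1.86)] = (-9.3342*k^2 - 7.2474*k + 8.1241)/(1.9881*k^4 + 4.5966*k^3 + 7.9021*k^2 + 6.0636*k + 3.4596)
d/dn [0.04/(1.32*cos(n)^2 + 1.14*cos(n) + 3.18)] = (0.1056*cos(n) + 0.0456)*sin(n)/(1.32*cos(n)^2 + 1.14*cos(n) + 3.18)^2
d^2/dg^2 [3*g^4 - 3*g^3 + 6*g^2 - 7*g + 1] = 36*g^2 - 18*g + 12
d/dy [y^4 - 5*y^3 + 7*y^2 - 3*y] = 4*y^3 - 15*y^2 + 14*y - 3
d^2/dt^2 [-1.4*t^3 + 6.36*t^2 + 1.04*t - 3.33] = 12.72 - 8.4*t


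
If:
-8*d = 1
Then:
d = -1/8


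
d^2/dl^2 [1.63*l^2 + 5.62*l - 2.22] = 3.26000000000000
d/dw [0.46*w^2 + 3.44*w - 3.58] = 0.92*w + 3.44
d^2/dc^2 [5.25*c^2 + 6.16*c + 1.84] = 10.5000000000000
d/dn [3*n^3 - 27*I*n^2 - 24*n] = 9*n^2 - 54*I*n - 24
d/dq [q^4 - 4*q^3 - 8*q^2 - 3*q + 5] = 4*q^3 - 12*q^2 - 16*q - 3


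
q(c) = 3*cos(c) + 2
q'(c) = -3*sin(c)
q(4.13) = 0.35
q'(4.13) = 2.51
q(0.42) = 4.74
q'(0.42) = -1.22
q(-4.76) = 2.14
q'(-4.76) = -3.00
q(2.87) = -0.89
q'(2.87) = -0.80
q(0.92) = 3.82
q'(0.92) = -2.39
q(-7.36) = 3.42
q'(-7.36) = 2.64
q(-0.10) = 4.99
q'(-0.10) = 0.30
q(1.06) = 3.47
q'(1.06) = -2.62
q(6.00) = 4.88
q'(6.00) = 0.84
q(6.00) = 4.88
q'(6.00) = 0.84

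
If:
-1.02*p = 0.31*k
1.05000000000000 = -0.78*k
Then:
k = -1.35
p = 0.41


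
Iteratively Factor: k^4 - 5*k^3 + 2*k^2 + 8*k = (k - 2)*(k^3 - 3*k^2 - 4*k) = (k - 2)*(k + 1)*(k^2 - 4*k) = k*(k - 2)*(k + 1)*(k - 4)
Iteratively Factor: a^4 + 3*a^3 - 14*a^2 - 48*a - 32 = (a + 2)*(a^3 + a^2 - 16*a - 16) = (a + 2)*(a + 4)*(a^2 - 3*a - 4) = (a + 1)*(a + 2)*(a + 4)*(a - 4)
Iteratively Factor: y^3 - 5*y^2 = (y - 5)*(y^2) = y*(y - 5)*(y)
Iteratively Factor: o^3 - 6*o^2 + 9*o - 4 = (o - 1)*(o^2 - 5*o + 4) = (o - 1)^2*(o - 4)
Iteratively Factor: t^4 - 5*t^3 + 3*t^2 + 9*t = (t + 1)*(t^3 - 6*t^2 + 9*t) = t*(t + 1)*(t^2 - 6*t + 9) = t*(t - 3)*(t + 1)*(t - 3)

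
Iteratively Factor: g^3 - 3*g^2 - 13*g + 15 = (g - 5)*(g^2 + 2*g - 3) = (g - 5)*(g + 3)*(g - 1)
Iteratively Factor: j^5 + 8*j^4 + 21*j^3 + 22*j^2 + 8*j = (j + 1)*(j^4 + 7*j^3 + 14*j^2 + 8*j) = j*(j + 1)*(j^3 + 7*j^2 + 14*j + 8) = j*(j + 1)*(j + 2)*(j^2 + 5*j + 4) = j*(j + 1)*(j + 2)*(j + 4)*(j + 1)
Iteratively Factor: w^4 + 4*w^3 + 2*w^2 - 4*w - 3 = (w - 1)*(w^3 + 5*w^2 + 7*w + 3) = (w - 1)*(w + 1)*(w^2 + 4*w + 3) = (w - 1)*(w + 1)^2*(w + 3)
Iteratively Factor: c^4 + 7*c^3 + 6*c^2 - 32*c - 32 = (c + 4)*(c^3 + 3*c^2 - 6*c - 8) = (c - 2)*(c + 4)*(c^2 + 5*c + 4) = (c - 2)*(c + 4)^2*(c + 1)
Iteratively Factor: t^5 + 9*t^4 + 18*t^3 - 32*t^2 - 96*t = (t - 2)*(t^4 + 11*t^3 + 40*t^2 + 48*t) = (t - 2)*(t + 4)*(t^3 + 7*t^2 + 12*t) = t*(t - 2)*(t + 4)*(t^2 + 7*t + 12) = t*(t - 2)*(t + 4)^2*(t + 3)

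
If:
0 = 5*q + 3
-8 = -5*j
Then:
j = 8/5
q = -3/5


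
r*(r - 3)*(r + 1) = r^3 - 2*r^2 - 3*r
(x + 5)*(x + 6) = x^2 + 11*x + 30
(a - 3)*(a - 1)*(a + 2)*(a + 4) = a^4 + 2*a^3 - 13*a^2 - 14*a + 24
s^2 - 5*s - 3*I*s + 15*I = (s - 5)*(s - 3*I)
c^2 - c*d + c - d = (c + 1)*(c - d)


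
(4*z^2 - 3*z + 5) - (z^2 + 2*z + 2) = 3*z^2 - 5*z + 3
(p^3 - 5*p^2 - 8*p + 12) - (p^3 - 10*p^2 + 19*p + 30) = 5*p^2 - 27*p - 18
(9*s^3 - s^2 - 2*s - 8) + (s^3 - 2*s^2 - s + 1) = 10*s^3 - 3*s^2 - 3*s - 7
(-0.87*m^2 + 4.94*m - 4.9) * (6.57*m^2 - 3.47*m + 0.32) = -5.7159*m^4 + 35.4747*m^3 - 49.6132*m^2 + 18.5838*m - 1.568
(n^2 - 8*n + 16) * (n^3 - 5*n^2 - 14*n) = n^5 - 13*n^4 + 42*n^3 + 32*n^2 - 224*n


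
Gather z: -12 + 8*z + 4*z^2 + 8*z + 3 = 4*z^2 + 16*z - 9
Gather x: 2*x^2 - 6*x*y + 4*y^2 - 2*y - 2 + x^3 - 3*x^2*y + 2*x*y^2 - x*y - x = x^3 + x^2*(2 - 3*y) + x*(2*y^2 - 7*y - 1) + 4*y^2 - 2*y - 2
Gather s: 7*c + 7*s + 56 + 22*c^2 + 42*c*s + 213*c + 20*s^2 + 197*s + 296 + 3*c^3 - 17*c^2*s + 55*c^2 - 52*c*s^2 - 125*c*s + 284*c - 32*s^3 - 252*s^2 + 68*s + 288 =3*c^3 + 77*c^2 + 504*c - 32*s^3 + s^2*(-52*c - 232) + s*(-17*c^2 - 83*c + 272) + 640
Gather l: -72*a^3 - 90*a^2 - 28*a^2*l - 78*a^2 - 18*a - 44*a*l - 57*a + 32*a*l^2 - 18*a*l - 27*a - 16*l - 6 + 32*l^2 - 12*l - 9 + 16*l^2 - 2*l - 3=-72*a^3 - 168*a^2 - 102*a + l^2*(32*a + 48) + l*(-28*a^2 - 62*a - 30) - 18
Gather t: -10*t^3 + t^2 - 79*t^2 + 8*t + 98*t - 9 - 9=-10*t^3 - 78*t^2 + 106*t - 18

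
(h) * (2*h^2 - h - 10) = 2*h^3 - h^2 - 10*h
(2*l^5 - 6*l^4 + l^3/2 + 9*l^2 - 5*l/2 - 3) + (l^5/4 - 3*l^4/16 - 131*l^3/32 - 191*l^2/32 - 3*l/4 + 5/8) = 9*l^5/4 - 99*l^4/16 - 115*l^3/32 + 97*l^2/32 - 13*l/4 - 19/8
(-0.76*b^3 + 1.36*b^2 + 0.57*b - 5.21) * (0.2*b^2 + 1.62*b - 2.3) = -0.152*b^5 - 0.9592*b^4 + 4.0652*b^3 - 3.2466*b^2 - 9.7512*b + 11.983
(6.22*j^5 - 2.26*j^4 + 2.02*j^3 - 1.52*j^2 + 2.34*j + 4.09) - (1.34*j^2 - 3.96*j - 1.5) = 6.22*j^5 - 2.26*j^4 + 2.02*j^3 - 2.86*j^2 + 6.3*j + 5.59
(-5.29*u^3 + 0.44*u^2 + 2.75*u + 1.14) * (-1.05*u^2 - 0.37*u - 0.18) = 5.5545*u^5 + 1.4953*u^4 - 2.0981*u^3 - 2.2937*u^2 - 0.9168*u - 0.2052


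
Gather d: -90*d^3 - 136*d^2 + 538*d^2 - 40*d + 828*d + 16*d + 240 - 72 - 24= -90*d^3 + 402*d^2 + 804*d + 144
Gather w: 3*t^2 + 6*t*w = 3*t^2 + 6*t*w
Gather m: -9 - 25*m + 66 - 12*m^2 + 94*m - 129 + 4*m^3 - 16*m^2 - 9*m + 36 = 4*m^3 - 28*m^2 + 60*m - 36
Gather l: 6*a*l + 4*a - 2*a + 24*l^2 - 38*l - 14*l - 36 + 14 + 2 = 2*a + 24*l^2 + l*(6*a - 52) - 20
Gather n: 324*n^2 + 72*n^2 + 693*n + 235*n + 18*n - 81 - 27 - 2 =396*n^2 + 946*n - 110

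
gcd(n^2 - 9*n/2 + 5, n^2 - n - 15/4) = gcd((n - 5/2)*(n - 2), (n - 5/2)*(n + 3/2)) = n - 5/2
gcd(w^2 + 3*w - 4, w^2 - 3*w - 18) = 1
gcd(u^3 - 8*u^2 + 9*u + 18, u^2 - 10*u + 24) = u - 6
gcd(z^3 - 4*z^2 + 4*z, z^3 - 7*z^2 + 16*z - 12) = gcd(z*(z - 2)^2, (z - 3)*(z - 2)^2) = z^2 - 4*z + 4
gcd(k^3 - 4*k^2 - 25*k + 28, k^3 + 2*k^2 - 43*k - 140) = k^2 - 3*k - 28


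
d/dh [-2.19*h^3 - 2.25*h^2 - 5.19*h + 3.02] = -6.57*h^2 - 4.5*h - 5.19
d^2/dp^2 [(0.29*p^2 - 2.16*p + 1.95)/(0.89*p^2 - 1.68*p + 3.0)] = (-2.554656*p^3 + 4.62177*p^2 + 17.10936*p - 15.95844)/(0.704969*p^6 - 3.992184*p^5 + 14.664708*p^4 - 31.655232*p^3 + 49.4316*p^2 - 45.36*p + 27.0)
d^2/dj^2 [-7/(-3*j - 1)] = 126/(3*j + 1)^3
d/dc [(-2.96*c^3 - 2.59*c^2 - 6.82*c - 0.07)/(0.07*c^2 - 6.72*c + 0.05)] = (-0.2072*c^4 + 39.7824*c^3 + 17.4382*c^2 - 0.249200000000002*c - 0.8114)/(0.0049*c^4 - 0.9408*c^3 + 45.1654*c^2 - 0.672*c + 0.0025)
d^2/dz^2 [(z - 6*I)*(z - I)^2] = 6*z - 16*I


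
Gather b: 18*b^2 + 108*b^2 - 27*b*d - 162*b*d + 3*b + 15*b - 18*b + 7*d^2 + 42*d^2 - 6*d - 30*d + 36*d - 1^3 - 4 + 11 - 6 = 126*b^2 - 189*b*d + 49*d^2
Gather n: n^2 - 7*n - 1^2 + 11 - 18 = n^2 - 7*n - 8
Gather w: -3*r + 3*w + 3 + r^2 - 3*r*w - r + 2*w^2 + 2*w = r^2 - 4*r + 2*w^2 + w*(5 - 3*r) + 3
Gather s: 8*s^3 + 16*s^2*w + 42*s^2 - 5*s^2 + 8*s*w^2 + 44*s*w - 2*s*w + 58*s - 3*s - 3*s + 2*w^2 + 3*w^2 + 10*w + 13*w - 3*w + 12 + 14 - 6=8*s^3 + s^2*(16*w + 37) + s*(8*w^2 + 42*w + 52) + 5*w^2 + 20*w + 20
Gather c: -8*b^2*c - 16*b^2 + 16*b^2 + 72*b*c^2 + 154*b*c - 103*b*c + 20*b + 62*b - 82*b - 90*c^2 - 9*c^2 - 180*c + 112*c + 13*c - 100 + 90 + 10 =c^2*(72*b - 99) + c*(-8*b^2 + 51*b - 55)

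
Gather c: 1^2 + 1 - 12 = -10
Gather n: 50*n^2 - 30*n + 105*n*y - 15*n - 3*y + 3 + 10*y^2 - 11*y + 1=50*n^2 + n*(105*y - 45) + 10*y^2 - 14*y + 4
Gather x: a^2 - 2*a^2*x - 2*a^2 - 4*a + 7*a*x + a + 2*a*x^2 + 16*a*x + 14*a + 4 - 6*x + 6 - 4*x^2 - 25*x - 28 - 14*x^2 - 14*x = -a^2 + 11*a + x^2*(2*a - 18) + x*(-2*a^2 + 23*a - 45) - 18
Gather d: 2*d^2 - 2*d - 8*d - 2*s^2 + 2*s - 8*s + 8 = 2*d^2 - 10*d - 2*s^2 - 6*s + 8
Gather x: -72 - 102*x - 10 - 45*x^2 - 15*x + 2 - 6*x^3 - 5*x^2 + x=-6*x^3 - 50*x^2 - 116*x - 80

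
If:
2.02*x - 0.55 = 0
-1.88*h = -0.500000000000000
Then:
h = 0.27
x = 0.27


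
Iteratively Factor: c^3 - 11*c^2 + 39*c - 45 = (c - 3)*(c^2 - 8*c + 15) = (c - 3)^2*(c - 5)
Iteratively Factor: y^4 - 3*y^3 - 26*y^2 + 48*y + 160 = (y - 4)*(y^3 + y^2 - 22*y - 40) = (y - 4)*(y + 4)*(y^2 - 3*y - 10) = (y - 5)*(y - 4)*(y + 4)*(y + 2)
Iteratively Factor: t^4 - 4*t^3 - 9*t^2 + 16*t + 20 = (t - 5)*(t^3 + t^2 - 4*t - 4) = (t - 5)*(t + 2)*(t^2 - t - 2) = (t - 5)*(t - 2)*(t + 2)*(t + 1)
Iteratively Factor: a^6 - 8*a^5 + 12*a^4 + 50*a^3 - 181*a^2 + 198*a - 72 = (a - 1)*(a^5 - 7*a^4 + 5*a^3 + 55*a^2 - 126*a + 72) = (a - 3)*(a - 1)*(a^4 - 4*a^3 - 7*a^2 + 34*a - 24) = (a - 3)*(a - 2)*(a - 1)*(a^3 - 2*a^2 - 11*a + 12) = (a - 3)*(a - 2)*(a - 1)*(a + 3)*(a^2 - 5*a + 4) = (a - 3)*(a - 2)*(a - 1)^2*(a + 3)*(a - 4)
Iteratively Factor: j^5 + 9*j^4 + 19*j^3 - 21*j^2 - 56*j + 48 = (j - 1)*(j^4 + 10*j^3 + 29*j^2 + 8*j - 48) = (j - 1)^2*(j^3 + 11*j^2 + 40*j + 48) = (j - 1)^2*(j + 4)*(j^2 + 7*j + 12) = (j - 1)^2*(j + 3)*(j + 4)*(j + 4)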